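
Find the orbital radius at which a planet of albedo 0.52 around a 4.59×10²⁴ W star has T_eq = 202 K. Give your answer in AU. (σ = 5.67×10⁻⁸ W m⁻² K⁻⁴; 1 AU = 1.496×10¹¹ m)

d ≈ 0.144 AU

From T_eq⁴ = L(1−A)/(16πσd²): d = √[L(1−A)/(16πσT_eq⁴)].
d = √[4.59×10²⁴ × 0.48 / (16π × 5.67×10⁻⁸ × (202)⁴)] = 2.15×10¹⁰ m = 0.144 AU.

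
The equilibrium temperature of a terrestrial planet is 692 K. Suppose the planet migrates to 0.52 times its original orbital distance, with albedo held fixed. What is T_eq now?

T_eq ≈ 960 K

T_eq ∝ L^(1/4) · d^(−1/2).
T′ = 692 / 0.52^(1/2) = 960 K.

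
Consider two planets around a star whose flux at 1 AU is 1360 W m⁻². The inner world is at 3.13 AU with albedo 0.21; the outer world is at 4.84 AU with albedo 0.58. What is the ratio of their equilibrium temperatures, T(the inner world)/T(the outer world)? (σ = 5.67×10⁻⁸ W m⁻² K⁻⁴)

T₁/T₂ ≈ 1.456

T_eq = [S₀(1−A)/(4σd²)]^(1/4), so T ∝ (1−A)^(1/4) / √d.
T₁ = [1360×0.79/(4×5.67×10⁻⁸×3.13²)]^(1/4) = 148.29 K.
T₂ = [1360×0.42/(4×5.67×10⁻⁸×4.84²)]^(1/4) = 101.83 K.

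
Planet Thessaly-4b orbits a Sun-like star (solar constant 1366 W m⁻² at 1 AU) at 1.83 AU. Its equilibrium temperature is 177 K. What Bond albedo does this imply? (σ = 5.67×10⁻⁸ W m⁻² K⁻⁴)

A ≈ 0.45

Flux at 1.83 AU: S = 1366/1.83² = 408 W m⁻².
From T_eq⁴ = S(1−A)/(4σ): 1−A = 4σT_eq⁴/S.
1−A = 4 × 5.67×10⁻⁸ × (177)⁴ / 408 = 0.546.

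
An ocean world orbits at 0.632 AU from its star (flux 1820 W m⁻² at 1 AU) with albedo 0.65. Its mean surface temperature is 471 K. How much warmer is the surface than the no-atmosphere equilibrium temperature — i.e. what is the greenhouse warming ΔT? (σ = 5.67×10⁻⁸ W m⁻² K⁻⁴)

S = 1820/0.632² = 4557 W m⁻².
T_eq = [S(1−A)/(4σ)]^(1/4) = [4557×0.35/(4×5.67×10⁻⁸)]^(1/4) = 289.6 K.
ΔT = T_surf − T_eq = 471 − 289.6.

ΔT ≈ 181.4 K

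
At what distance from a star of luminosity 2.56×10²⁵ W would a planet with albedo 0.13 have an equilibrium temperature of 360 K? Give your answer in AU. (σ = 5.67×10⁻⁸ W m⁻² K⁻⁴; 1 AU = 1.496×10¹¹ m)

From T_eq⁴ = L(1−A)/(16πσd²): d = √[L(1−A)/(16πσT_eq⁴)].
d = √[2.56×10²⁵ × 0.87 / (16π × 5.67×10⁻⁸ × (360)⁴)] = 2.16×10¹⁰ m = 0.144 AU.

d ≈ 0.144 AU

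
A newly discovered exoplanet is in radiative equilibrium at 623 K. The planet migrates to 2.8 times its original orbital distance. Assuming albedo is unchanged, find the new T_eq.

T_eq ∝ L^(1/4) · d^(−1/2).
T′ = 623 / 2.8^(1/2) = 372 K.

T_eq ≈ 372 K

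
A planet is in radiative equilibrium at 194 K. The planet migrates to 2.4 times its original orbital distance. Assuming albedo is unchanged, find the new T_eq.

T_eq ∝ L^(1/4) · d^(−1/2).
T′ = 194 / 2.4^(1/2) = 125 K.

T_eq ≈ 125 K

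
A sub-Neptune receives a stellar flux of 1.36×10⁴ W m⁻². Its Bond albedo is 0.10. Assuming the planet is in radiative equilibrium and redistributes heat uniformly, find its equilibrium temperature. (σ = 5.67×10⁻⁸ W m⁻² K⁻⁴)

Energy balance: absorbed = emitted ⇒ πR²·S(1−A) = 4πR²·σT_eq⁴, so T_eq⁴ = S(1−A)/(4σ).
T_eq = [1.36×10⁴ × 0.90 / (4 × 5.67×10⁻⁸)]^(1/4) = (5.40×10¹⁰)^(1/4) = 482 K.

T_eq ≈ 482 K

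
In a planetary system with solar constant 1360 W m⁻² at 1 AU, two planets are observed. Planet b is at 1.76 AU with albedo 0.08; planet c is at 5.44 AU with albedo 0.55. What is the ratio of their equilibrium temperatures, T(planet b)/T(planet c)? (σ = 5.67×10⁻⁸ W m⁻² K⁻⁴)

T₁/T₂ ≈ 2.102

T_eq = [S₀(1−A)/(4σd²)]^(1/4), so T ∝ (1−A)^(1/4) / √d.
T₁ = [1360×0.92/(4×5.67×10⁻⁸×1.76²)]^(1/4) = 205.43 K.
T₂ = [1360×0.45/(4×5.67×10⁻⁸×5.44²)]^(1/4) = 97.72 K.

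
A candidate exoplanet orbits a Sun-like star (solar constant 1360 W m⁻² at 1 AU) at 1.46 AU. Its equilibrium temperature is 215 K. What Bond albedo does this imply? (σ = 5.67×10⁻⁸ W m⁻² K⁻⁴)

A ≈ 0.24

Flux at 1.46 AU: S = 1360/1.46² = 638 W m⁻².
From T_eq⁴ = S(1−A)/(4σ): 1−A = 4σT_eq⁴/S.
1−A = 4 × 5.67×10⁻⁸ × (215)⁴ / 638 = 0.760.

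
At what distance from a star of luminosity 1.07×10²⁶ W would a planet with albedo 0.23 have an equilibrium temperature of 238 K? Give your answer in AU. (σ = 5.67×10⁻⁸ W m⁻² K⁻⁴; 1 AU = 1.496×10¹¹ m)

d ≈ 0.634 AU

From T_eq⁴ = L(1−A)/(16πσd²): d = √[L(1−A)/(16πσT_eq⁴)].
d = √[1.07×10²⁶ × 0.77 / (16π × 5.67×10⁻⁸ × (238)⁴)] = 9.49×10¹⁰ m = 0.634 AU.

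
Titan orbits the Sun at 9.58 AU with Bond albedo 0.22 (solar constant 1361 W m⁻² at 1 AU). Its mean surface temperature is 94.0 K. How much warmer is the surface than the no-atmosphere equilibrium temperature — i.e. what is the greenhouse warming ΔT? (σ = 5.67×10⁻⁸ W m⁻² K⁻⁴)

S = 1361/9.58² = 14.83 W m⁻².
T_eq = [S(1−A)/(4σ)]^(1/4) = [14.83×0.78/(4×5.67×10⁻⁸)]^(1/4) = 84.5 K.
ΔT = T_surf − T_eq = 94 − 84.5.

ΔT ≈ 9.5 K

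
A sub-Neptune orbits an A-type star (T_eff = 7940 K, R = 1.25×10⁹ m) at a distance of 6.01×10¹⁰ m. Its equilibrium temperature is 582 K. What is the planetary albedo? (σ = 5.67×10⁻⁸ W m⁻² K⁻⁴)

L = 4πR_⋆²σT_⋆⁴ = 4π(1.25×10⁹)² × 5.67×10⁻⁸ × (7940)⁴ = 4.42×10²⁷ W.
S = L/(4πd²) = 9.75×10⁴ W m⁻².
From T_eq⁴ = S(1−A)/(4σ): 1−A = 4σT_eq⁴/S.
1−A = 4 × 5.67×10⁻⁸ × (582)⁴ / 9.75×10⁴ = 0.267.

A ≈ 0.73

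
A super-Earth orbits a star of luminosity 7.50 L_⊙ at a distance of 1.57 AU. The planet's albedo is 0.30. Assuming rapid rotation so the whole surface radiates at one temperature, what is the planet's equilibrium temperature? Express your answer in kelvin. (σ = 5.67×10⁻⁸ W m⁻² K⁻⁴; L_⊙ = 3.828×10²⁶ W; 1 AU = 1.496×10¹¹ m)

T_eq ≈ 336 K

d = 1.57 AU = 2.35×10¹¹ m.
L = 7.50 × 3.828×10²⁶ = 2.87×10²⁷ W.
Flux: S = L/(4πd²) = 2.87×10²⁷/(4π×(2.35×10¹¹)²) = 4140 W m⁻².
Energy balance: absorbed = emitted ⇒ πR²·S(1−A) = 4πR²·σT_eq⁴, so T_eq⁴ = S(1−A)/(4σ).
T_eq = [4140 × 0.70 / (4 × 5.67×10⁻⁸)]^(1/4) = (1.28×10¹⁰)^(1/4) = 336 K.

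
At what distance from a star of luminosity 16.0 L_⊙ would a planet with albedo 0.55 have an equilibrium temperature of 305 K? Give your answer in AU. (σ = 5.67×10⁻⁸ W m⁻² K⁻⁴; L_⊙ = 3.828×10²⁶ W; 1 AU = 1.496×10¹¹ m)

d ≈ 2.23 AU

L = 16.0 × 3.828×10²⁶ = 6.12×10²⁷ W.
From T_eq⁴ = L(1−A)/(16πσd²): d = √[L(1−A)/(16πσT_eq⁴)].
d = √[6.12×10²⁷ × 0.45 / (16π × 5.67×10⁻⁸ × (305)⁴)] = 3.34×10¹¹ m = 2.23 AU.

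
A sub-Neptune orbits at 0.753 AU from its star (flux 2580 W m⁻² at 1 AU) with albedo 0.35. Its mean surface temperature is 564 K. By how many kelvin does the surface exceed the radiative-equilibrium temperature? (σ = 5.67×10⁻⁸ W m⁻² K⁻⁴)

S = 2580/0.753² = 4550 W m⁻².
T_eq = [S(1−A)/(4σ)]^(1/4) = [4550×0.65/(4×5.67×10⁻⁸)]^(1/4) = 337.9 K.
ΔT = T_surf − T_eq = 564 − 337.9.

ΔT ≈ 226.1 K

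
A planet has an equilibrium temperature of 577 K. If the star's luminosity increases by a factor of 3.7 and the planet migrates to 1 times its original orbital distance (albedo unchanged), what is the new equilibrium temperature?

T_eq ≈ 800 K

T_eq ∝ L^(1/4) · d^(−1/2).
T′ = 577 × 3.7^(1/4) / 1^(1/2) = 800 K.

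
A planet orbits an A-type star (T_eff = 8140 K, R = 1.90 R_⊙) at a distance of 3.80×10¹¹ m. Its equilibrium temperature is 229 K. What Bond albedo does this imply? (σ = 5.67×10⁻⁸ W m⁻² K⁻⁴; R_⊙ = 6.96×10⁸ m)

R_⋆ = 1.90 × 6.96×10⁸ = 1.32×10⁹ m.
L = 4πR_⋆²σT_⋆⁴ = 4π(1.32×10⁹)² × 5.67×10⁻⁸ × (8140)⁴ = 5.47×10²⁷ W.
S = L/(4πd²) = 3010 W m⁻².
From T_eq⁴ = S(1−A)/(4σ): 1−A = 4σT_eq⁴/S.
1−A = 4 × 5.67×10⁻⁸ × (229)⁴ / 3010 = 0.207.

A ≈ 0.79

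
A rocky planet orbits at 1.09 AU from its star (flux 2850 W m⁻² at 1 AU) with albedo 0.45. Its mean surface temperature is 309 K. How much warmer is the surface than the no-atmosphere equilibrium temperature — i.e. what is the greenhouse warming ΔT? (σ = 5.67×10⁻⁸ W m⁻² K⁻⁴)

S = 2850/1.09² = 2399 W m⁻².
T_eq = [S(1−A)/(4σ)]^(1/4) = [2399×0.55/(4×5.67×10⁻⁸)]^(1/4) = 276.2 K.
ΔT = T_surf − T_eq = 309 − 276.2.

ΔT ≈ 32.8 K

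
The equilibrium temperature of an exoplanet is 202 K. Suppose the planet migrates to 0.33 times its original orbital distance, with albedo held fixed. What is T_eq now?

T_eq ∝ L^(1/4) · d^(−1/2).
T′ = 202 / 0.33^(1/2) = 352 K.

T_eq ≈ 352 K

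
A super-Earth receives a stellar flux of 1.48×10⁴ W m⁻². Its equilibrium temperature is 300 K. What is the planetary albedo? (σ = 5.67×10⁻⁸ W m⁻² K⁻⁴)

A ≈ 0.88

From T_eq⁴ = S(1−A)/(4σ): 1−A = 4σT_eq⁴/S.
1−A = 4 × 5.67×10⁻⁸ × (300)⁴ / 1.48×10⁴ = 0.124.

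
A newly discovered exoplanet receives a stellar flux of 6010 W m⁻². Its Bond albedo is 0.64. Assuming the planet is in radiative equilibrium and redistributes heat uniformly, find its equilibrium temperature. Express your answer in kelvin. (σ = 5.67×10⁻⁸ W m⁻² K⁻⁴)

Energy balance: absorbed = emitted ⇒ πR²·S(1−A) = 4πR²·σT_eq⁴, so T_eq⁴ = S(1−A)/(4σ).
T_eq = [6010 × 0.36 / (4 × 5.67×10⁻⁸)]^(1/4) = (9.54×10⁹)^(1/4) = 313 K.

T_eq ≈ 313 K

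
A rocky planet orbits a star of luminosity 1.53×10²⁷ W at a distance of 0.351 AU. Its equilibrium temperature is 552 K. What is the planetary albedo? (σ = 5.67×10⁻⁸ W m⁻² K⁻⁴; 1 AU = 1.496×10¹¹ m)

A ≈ 0.52

d = 0.351 AU = 5.25×10¹⁰ m.
Flux: S = L/(4πd²) = 1.53×10²⁷/(4π×(5.25×10¹⁰)²) = 4.42×10⁴ W m⁻².
From T_eq⁴ = S(1−A)/(4σ): 1−A = 4σT_eq⁴/S.
1−A = 4 × 5.67×10⁻⁸ × (552)⁴ / 4.42×10⁴ = 0.477.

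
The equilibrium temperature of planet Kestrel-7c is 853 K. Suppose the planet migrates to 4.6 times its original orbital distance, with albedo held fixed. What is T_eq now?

T_eq ≈ 398 K

T_eq ∝ L^(1/4) · d^(−1/2).
T′ = 853 / 4.6^(1/2) = 398 K.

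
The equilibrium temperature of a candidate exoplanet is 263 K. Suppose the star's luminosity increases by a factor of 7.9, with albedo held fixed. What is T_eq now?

T_eq ≈ 441 K

T_eq ∝ L^(1/4) · d^(−1/2).
T′ = 263 × 7.9^(1/4) = 441 K.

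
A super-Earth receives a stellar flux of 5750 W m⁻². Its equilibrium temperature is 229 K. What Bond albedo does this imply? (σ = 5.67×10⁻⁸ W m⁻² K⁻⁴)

From T_eq⁴ = S(1−A)/(4σ): 1−A = 4σT_eq⁴/S.
1−A = 4 × 5.67×10⁻⁸ × (229)⁴ / 5750 = 0.108.

A ≈ 0.89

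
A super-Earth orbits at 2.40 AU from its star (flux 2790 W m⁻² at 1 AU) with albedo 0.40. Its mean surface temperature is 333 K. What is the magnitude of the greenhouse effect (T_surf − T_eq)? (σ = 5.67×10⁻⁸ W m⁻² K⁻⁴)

S = 2790/2.40² = 484.4 W m⁻².
T_eq = [S(1−A)/(4σ)]^(1/4) = [484.4×0.60/(4×5.67×10⁻⁸)]^(1/4) = 189.2 K.
ΔT = T_surf − T_eq = 333 − 189.2.

ΔT ≈ 143.8 K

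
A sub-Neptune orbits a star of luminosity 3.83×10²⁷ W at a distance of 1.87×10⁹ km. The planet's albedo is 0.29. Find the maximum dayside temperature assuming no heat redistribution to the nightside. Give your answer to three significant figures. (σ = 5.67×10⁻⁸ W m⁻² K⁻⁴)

d = 1.87×10⁹ km = 1.87×10¹² m.
Flux: S = L/(4πd²) = 3.83×10²⁷/(4π×(1.87×10¹²)²) = 87.2 W m⁻².
With no redistribution each surface element balances locally: S(1−A) = σT⁴.
T = [87.2 × 0.71 / 5.67×10⁻⁸]^(1/4) = (1.09×10⁹)^(1/4) = 182 K.

T_ss ≈ 182 K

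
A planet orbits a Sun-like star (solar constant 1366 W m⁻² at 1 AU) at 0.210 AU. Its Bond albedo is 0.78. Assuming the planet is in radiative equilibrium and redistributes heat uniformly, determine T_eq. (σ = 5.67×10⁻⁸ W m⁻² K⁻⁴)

Flux at 0.210 AU: S = 1366/0.210² = 3.10×10⁴ W m⁻².
Energy balance: absorbed = emitted ⇒ πR²·S(1−A) = 4πR²·σT_eq⁴, so T_eq⁴ = S(1−A)/(4σ).
T_eq = [3.10×10⁴ × 0.22 / (4 × 5.67×10⁻⁸)]^(1/4) = (3.00×10¹⁰)^(1/4) = 416 K.

T_eq ≈ 416 K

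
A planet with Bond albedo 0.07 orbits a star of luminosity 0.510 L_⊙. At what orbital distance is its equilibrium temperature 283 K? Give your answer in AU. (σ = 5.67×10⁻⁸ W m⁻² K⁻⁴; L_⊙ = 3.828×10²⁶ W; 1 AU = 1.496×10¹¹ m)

L = 0.510 × 3.828×10²⁶ = 1.95×10²⁶ W.
From T_eq⁴ = L(1−A)/(16πσd²): d = √[L(1−A)/(16πσT_eq⁴)].
d = √[1.95×10²⁶ × 0.93 / (16π × 5.67×10⁻⁸ × (283)⁴)] = 9.97×10¹⁰ m = 0.666 AU.

d ≈ 0.666 AU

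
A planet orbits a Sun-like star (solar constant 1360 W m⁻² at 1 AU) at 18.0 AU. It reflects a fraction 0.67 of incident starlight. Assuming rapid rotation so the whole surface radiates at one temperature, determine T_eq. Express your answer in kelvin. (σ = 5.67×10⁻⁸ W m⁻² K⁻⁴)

Flux at 18.0 AU: S = 1360/18.0² = 4.20 W m⁻².
Energy balance: absorbed = emitted ⇒ πR²·S(1−A) = 4πR²·σT_eq⁴, so T_eq⁴ = S(1−A)/(4σ).
T_eq = [4.20 × 0.33 / (4 × 5.67×10⁻⁸)]^(1/4) = (6.11×10⁶)^(1/4) = 49.7 K.

T_eq ≈ 49.7 K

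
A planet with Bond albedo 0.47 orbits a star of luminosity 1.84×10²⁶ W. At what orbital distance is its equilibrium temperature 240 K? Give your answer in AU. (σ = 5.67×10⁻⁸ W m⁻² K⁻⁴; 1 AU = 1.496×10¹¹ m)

d ≈ 0.679 AU

From T_eq⁴ = L(1−A)/(16πσd²): d = √[L(1−A)/(16πσT_eq⁴)].
d = √[1.84×10²⁶ × 0.53 / (16π × 5.67×10⁻⁸ × (240)⁴)] = 1.02×10¹¹ m = 0.679 AU.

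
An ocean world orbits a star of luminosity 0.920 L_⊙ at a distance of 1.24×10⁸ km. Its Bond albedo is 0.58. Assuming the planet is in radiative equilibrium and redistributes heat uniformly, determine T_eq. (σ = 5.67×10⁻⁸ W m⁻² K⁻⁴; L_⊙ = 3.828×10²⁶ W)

T_eq ≈ 241 K

d = 1.24×10⁸ km = 1.24×10¹¹ m.
L = 0.920 × 3.828×10²⁶ = 3.52×10²⁶ W.
Flux: S = L/(4πd²) = 3.52×10²⁶/(4π×(1.24×10¹¹)²) = 1820 W m⁻².
Energy balance: absorbed = emitted ⇒ πR²·S(1−A) = 4πR²·σT_eq⁴, so T_eq⁴ = S(1−A)/(4σ).
T_eq = [1820 × 0.42 / (4 × 5.67×10⁻⁸)]^(1/4) = (3.38×10⁹)^(1/4) = 241 K.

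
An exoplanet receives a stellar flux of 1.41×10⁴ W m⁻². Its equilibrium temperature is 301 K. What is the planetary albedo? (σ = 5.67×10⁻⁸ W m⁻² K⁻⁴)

From T_eq⁴ = S(1−A)/(4σ): 1−A = 4σT_eq⁴/S.
1−A = 4 × 5.67×10⁻⁸ × (301)⁴ / 1.41×10⁴ = 0.132.

A ≈ 0.87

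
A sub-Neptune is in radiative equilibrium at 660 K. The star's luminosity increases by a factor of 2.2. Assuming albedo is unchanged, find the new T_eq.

T_eq ∝ L^(1/4) · d^(−1/2).
T′ = 660 × 2.2^(1/4) = 804 K.

T_eq ≈ 804 K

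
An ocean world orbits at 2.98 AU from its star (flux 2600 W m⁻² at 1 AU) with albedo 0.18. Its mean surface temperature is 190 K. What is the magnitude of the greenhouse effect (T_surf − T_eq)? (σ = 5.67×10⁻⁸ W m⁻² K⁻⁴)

S = 2600/2.98² = 292.8 W m⁻².
T_eq = [S(1−A)/(4σ)]^(1/4) = [292.8×0.82/(4×5.67×10⁻⁸)]^(1/4) = 180.4 K.
ΔT = T_surf − T_eq = 190 − 180.4.

ΔT ≈ 9.6 K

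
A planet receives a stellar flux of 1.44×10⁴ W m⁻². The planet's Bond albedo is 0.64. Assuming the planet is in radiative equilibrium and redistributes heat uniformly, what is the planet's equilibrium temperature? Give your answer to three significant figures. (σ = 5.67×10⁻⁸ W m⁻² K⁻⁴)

T_eq ≈ 389 K

Energy balance: absorbed = emitted ⇒ πR²·S(1−A) = 4πR²·σT_eq⁴, so T_eq⁴ = S(1−A)/(4σ).
T_eq = [1.44×10⁴ × 0.36 / (4 × 5.67×10⁻⁸)]^(1/4) = (2.29×10¹⁰)^(1/4) = 389 K.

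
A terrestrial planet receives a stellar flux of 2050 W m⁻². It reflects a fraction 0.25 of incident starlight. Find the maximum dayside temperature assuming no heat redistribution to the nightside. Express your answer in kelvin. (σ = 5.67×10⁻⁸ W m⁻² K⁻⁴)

With no redistribution each surface element balances locally: S(1−A) = σT⁴.
T = [2050 × 0.75 / 5.67×10⁻⁸]^(1/4) = (2.71×10¹⁰)^(1/4) = 406 K.

T_ss ≈ 406 K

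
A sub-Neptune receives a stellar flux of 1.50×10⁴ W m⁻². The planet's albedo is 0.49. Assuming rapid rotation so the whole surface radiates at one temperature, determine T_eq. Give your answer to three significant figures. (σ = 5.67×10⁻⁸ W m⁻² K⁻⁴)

T_eq ≈ 429 K

Energy balance: absorbed = emitted ⇒ πR²·S(1−A) = 4πR²·σT_eq⁴, so T_eq⁴ = S(1−A)/(4σ).
T_eq = [1.50×10⁴ × 0.51 / (4 × 5.67×10⁻⁸)]^(1/4) = (3.37×10¹⁰)^(1/4) = 429 K.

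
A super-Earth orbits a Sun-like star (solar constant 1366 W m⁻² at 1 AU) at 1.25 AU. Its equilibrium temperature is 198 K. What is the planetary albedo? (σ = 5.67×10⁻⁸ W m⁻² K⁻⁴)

Flux at 1.25 AU: S = 1366/1.25² = 874 W m⁻².
From T_eq⁴ = S(1−A)/(4σ): 1−A = 4σT_eq⁴/S.
1−A = 4 × 5.67×10⁻⁸ × (198)⁴ / 874 = 0.399.

A ≈ 0.60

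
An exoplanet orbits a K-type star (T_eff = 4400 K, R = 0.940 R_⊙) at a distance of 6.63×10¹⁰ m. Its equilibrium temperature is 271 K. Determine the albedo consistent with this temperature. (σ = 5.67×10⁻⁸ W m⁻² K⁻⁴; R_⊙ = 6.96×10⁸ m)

R_⋆ = 0.940 × 6.96×10⁸ = 6.54×10⁸ m.
L = 4πR_⋆²σT_⋆⁴ = 4π(6.54×10⁸)² × 5.67×10⁻⁸ × (4400)⁴ = 1.14×10²⁶ W.
S = L/(4πd²) = 2070 W m⁻².
From T_eq⁴ = S(1−A)/(4σ): 1−A = 4σT_eq⁴/S.
1−A = 4 × 5.67×10⁻⁸ × (271)⁴ / 2070 = 0.591.

A ≈ 0.41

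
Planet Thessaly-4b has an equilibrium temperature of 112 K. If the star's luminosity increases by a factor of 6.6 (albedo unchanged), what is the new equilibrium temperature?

T_eq ∝ L^(1/4) · d^(−1/2).
T′ = 112 × 6.6^(1/4) = 180 K.

T_eq ≈ 180 K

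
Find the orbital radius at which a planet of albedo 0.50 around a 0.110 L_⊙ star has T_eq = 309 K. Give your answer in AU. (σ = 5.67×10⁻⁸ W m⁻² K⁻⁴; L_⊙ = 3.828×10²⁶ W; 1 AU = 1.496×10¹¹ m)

L = 0.110 × 3.828×10²⁶ = 4.21×10²⁵ W.
From T_eq⁴ = L(1−A)/(16πσd²): d = √[L(1−A)/(16πσT_eq⁴)].
d = √[4.21×10²⁵ × 0.50 / (16π × 5.67×10⁻⁸ × (309)⁴)] = 2.85×10¹⁰ m = 0.190 AU.

d ≈ 0.190 AU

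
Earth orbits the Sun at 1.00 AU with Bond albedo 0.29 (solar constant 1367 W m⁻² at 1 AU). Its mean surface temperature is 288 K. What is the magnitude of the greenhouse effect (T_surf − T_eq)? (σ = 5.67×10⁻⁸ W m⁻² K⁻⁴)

S = 1367/1.00² = 1367 W m⁻².
T_eq = [S(1−A)/(4σ)]^(1/4) = [1367×0.71/(4×5.67×10⁻⁸)]^(1/4) = 255.8 K.
ΔT = T_surf − T_eq = 288 − 255.8.

ΔT ≈ 32.2 K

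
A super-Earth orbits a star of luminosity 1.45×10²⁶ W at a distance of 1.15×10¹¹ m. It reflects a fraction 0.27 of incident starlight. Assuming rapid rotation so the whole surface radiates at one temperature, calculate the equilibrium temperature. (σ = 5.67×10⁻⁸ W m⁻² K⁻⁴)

Flux: S = L/(4πd²) = 1.45×10²⁶/(4π×(1.15×10¹¹)²) = 872 W m⁻².
Energy balance: absorbed = emitted ⇒ πR²·S(1−A) = 4πR²·σT_eq⁴, so T_eq⁴ = S(1−A)/(4σ).
T_eq = [872 × 0.73 / (4 × 5.67×10⁻⁸)]^(1/4) = (2.81×10⁹)^(1/4) = 230 K.

T_eq ≈ 230 K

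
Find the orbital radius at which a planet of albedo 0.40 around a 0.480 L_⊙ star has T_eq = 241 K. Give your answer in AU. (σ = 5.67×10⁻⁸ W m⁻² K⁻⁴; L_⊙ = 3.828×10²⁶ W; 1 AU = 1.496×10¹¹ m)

L = 0.480 × 3.828×10²⁶ = 1.84×10²⁶ W.
From T_eq⁴ = L(1−A)/(16πσd²): d = √[L(1−A)/(16πσT_eq⁴)].
d = √[1.84×10²⁶ × 0.60 / (16π × 5.67×10⁻⁸ × (241)⁴)] = 1.07×10¹¹ m = 0.716 AU.

d ≈ 0.716 AU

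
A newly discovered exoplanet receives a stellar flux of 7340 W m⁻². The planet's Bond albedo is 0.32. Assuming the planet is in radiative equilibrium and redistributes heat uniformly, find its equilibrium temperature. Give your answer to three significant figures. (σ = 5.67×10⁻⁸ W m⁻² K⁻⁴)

Energy balance: absorbed = emitted ⇒ πR²·S(1−A) = 4πR²·σT_eq⁴, so T_eq⁴ = S(1−A)/(4σ).
T_eq = [7340 × 0.68 / (4 × 5.67×10⁻⁸)]^(1/4) = (2.20×10¹⁰)^(1/4) = 385 K.

T_eq ≈ 385 K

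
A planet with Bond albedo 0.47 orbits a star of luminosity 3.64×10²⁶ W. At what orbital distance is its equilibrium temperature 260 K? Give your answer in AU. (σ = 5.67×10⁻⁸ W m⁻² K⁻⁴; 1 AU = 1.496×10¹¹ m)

d ≈ 0.814 AU

From T_eq⁴ = L(1−A)/(16πσd²): d = √[L(1−A)/(16πσT_eq⁴)].
d = √[3.64×10²⁶ × 0.53 / (16π × 5.67×10⁻⁸ × (260)⁴)] = 1.22×10¹¹ m = 0.814 AU.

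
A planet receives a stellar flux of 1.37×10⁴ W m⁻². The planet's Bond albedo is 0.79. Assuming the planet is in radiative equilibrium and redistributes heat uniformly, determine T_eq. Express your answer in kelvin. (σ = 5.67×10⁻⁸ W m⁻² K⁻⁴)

Energy balance: absorbed = emitted ⇒ πR²·S(1−A) = 4πR²·σT_eq⁴, so T_eq⁴ = S(1−A)/(4σ).
T_eq = [1.37×10⁴ × 0.21 / (4 × 5.67×10⁻⁸)]^(1/4) = (1.27×10¹⁰)^(1/4) = 336 K.

T_eq ≈ 336 K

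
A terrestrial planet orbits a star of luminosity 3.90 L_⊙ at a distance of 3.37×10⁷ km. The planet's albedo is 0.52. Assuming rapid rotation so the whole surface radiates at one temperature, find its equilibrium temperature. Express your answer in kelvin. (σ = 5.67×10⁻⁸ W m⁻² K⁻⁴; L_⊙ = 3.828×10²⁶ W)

T_eq ≈ 686 K

d = 3.37×10⁷ km = 3.37×10¹⁰ m.
L = 3.90 × 3.828×10²⁶ = 1.49×10²⁷ W.
Flux: S = L/(4πd²) = 1.49×10²⁷/(4π×(3.37×10¹⁰)²) = 1.05×10⁵ W m⁻².
Energy balance: absorbed = emitted ⇒ πR²·S(1−A) = 4πR²·σT_eq⁴, so T_eq⁴ = S(1−A)/(4σ).
T_eq = [1.05×10⁵ × 0.48 / (4 × 5.67×10⁻⁸)]^(1/4) = (2.21×10¹¹)^(1/4) = 686 K.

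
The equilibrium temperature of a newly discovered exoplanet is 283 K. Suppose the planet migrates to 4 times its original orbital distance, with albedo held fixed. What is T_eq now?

T_eq ≈ 142 K

T_eq ∝ L^(1/4) · d^(−1/2).
T′ = 283 / 4^(1/2) = 142 K.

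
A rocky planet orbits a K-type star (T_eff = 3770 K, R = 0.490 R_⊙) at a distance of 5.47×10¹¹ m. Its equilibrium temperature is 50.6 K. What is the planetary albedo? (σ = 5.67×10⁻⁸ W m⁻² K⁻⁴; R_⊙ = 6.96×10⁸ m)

A ≈ 0.67

R_⋆ = 0.490 × 6.96×10⁸ = 3.41×10⁸ m.
L = 4πR_⋆²σT_⋆⁴ = 4π(3.41×10⁸)² × 5.67×10⁻⁸ × (3770)⁴ = 1.67×10²⁵ W.
S = L/(4πd²) = 4.45 W m⁻².
From T_eq⁴ = S(1−A)/(4σ): 1−A = 4σT_eq⁴/S.
1−A = 4 × 5.67×10⁻⁸ × (50.6)⁴ / 4.45 = 0.334.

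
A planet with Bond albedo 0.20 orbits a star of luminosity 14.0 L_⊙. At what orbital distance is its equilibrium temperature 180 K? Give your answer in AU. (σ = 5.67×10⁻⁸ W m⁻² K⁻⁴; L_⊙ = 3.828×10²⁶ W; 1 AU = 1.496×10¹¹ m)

d ≈ 8.00 AU

L = 14.0 × 3.828×10²⁶ = 5.36×10²⁷ W.
From T_eq⁴ = L(1−A)/(16πσd²): d = √[L(1−A)/(16πσT_eq⁴)].
d = √[5.36×10²⁷ × 0.80 / (16π × 5.67×10⁻⁸ × (180)⁴)] = 1.20×10¹² m = 8.00 AU.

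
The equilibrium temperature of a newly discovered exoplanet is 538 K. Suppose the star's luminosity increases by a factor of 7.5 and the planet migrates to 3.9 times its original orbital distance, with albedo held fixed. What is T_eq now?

T_eq ∝ L^(1/4) · d^(−1/2).
T′ = 538 × 7.5^(1/4) / 3.9^(1/2) = 451 K.

T_eq ≈ 451 K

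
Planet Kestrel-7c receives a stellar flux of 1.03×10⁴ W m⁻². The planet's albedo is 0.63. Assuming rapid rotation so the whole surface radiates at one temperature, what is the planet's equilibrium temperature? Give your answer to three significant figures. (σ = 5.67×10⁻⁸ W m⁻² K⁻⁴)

Energy balance: absorbed = emitted ⇒ πR²·S(1−A) = 4πR²·σT_eq⁴, so T_eq⁴ = S(1−A)/(4σ).
T_eq = [1.03×10⁴ × 0.37 / (4 × 5.67×10⁻⁸)]^(1/4) = (1.68×10¹⁰)^(1/4) = 360 K.

T_eq ≈ 360 K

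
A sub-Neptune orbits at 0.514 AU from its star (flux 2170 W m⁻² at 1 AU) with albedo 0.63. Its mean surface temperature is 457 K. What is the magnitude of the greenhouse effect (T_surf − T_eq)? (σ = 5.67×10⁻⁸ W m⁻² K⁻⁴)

S = 2170/0.514² = 8214 W m⁻².
T_eq = [S(1−A)/(4σ)]^(1/4) = [8214×0.37/(4×5.67×10⁻⁸)]^(1/4) = 340.2 K.
ΔT = T_surf − T_eq = 457 − 340.2.

ΔT ≈ 116.8 K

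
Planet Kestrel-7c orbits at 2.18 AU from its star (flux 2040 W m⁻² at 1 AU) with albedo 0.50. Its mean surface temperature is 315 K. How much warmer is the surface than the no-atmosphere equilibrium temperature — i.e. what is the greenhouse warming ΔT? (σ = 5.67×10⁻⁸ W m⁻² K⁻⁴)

ΔT ≈ 139.6 K

S = 2040/2.18² = 429.3 W m⁻².
T_eq = [S(1−A)/(4σ)]^(1/4) = [429.3×0.50/(4×5.67×10⁻⁸)]^(1/4) = 175.4 K.
ΔT = T_surf − T_eq = 315 − 175.4.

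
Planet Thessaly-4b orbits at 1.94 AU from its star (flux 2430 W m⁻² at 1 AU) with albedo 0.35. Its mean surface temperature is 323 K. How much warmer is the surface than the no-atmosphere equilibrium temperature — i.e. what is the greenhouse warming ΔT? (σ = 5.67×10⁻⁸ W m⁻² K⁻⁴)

ΔT ≈ 115.6 K

S = 2430/1.94² = 645.7 W m⁻².
T_eq = [S(1−A)/(4σ)]^(1/4) = [645.7×0.65/(4×5.67×10⁻⁸)]^(1/4) = 207.4 K.
ΔT = T_surf − T_eq = 323 − 207.4.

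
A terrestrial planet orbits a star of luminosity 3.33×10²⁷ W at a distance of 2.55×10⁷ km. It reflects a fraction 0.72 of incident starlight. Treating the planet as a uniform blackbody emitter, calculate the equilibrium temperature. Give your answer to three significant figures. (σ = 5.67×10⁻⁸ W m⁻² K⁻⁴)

d = 2.55×10⁷ km = 2.55×10¹⁰ m.
Flux: S = L/(4πd²) = 3.33×10²⁷/(4π×(2.55×10¹⁰)²) = 4.08×10⁵ W m⁻².
Energy balance: absorbed = emitted ⇒ πR²·S(1−A) = 4πR²·σT_eq⁴, so T_eq⁴ = S(1−A)/(4σ).
T_eq = [4.08×10⁵ × 0.28 / (4 × 5.67×10⁻⁸)]^(1/4) = (5.03×10¹¹)^(1/4) = 842 K.

T_eq ≈ 842 K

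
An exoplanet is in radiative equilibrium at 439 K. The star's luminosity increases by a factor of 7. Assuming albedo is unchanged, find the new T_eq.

T_eq ∝ L^(1/4) · d^(−1/2).
T′ = 439 × 7^(1/4) = 714 K.

T_eq ≈ 714 K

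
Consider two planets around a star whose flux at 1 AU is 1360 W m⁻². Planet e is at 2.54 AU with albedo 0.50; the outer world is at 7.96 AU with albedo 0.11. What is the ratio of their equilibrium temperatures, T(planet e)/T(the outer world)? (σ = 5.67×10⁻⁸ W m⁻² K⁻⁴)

T₁/T₂ ≈ 1.533

T_eq = [S₀(1−A)/(4σd²)]^(1/4), so T ∝ (1−A)^(1/4) / √d.
T₁ = [1360×0.50/(4×5.67×10⁻⁸×2.54²)]^(1/4) = 146.82 K.
T₂ = [1360×0.89/(4×5.67×10⁻⁸×7.96²)]^(1/4) = 95.80 K.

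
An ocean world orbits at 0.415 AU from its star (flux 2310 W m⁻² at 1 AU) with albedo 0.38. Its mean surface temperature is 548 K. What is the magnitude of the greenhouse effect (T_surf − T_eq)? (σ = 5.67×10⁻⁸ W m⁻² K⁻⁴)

ΔT ≈ 110.4 K

S = 2310/0.415² = 1.341×10⁴ W m⁻².
T_eq = [S(1−A)/(4σ)]^(1/4) = [1.341×10⁴×0.62/(4×5.67×10⁻⁸)]^(1/4) = 437.6 K.
ΔT = T_surf − T_eq = 548 − 437.6.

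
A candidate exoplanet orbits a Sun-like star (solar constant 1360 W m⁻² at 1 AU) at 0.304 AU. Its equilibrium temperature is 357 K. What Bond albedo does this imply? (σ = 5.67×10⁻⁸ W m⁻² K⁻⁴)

A ≈ 0.75

Flux at 0.304 AU: S = 1360/0.304² = 1.47×10⁴ W m⁻².
From T_eq⁴ = S(1−A)/(4σ): 1−A = 4σT_eq⁴/S.
1−A = 4 × 5.67×10⁻⁸ × (357)⁴ / 1.47×10⁴ = 0.250.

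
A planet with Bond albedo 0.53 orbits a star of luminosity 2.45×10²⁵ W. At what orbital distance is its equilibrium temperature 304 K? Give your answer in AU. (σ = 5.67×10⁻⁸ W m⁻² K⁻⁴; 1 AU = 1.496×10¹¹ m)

d ≈ 0.145 AU

From T_eq⁴ = L(1−A)/(16πσd²): d = √[L(1−A)/(16πσT_eq⁴)].
d = √[2.45×10²⁵ × 0.47 / (16π × 5.67×10⁻⁸ × (304)⁴)] = 2.17×10¹⁰ m = 0.145 AU.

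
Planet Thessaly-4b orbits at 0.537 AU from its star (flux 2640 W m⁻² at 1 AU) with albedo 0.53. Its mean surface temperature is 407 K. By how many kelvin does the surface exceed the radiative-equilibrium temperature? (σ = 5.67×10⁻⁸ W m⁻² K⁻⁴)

S = 2640/0.537² = 9155 W m⁻².
T_eq = [S(1−A)/(4σ)]^(1/4) = [9155×0.47/(4×5.67×10⁻⁸)]^(1/4) = 371.1 K.
ΔT = T_surf − T_eq = 407 − 371.1.

ΔT ≈ 35.9 K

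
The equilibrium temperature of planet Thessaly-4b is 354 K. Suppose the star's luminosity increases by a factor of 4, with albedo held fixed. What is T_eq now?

T_eq ≈ 501 K

T_eq ∝ L^(1/4) · d^(−1/2).
T′ = 354 × 4^(1/4) = 501 K.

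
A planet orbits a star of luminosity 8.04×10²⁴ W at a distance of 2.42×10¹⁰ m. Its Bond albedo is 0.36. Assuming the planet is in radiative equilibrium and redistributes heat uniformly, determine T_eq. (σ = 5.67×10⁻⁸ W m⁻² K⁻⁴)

T_eq ≈ 236 K

Flux: S = L/(4πd²) = 8.04×10²⁴/(4π×(2.42×10¹⁰)²) = 1090 W m⁻².
Energy balance: absorbed = emitted ⇒ πR²·S(1−A) = 4πR²·σT_eq⁴, so T_eq⁴ = S(1−A)/(4σ).
T_eq = [1090 × 0.64 / (4 × 5.67×10⁻⁸)]^(1/4) = (3.08×10⁹)^(1/4) = 236 K.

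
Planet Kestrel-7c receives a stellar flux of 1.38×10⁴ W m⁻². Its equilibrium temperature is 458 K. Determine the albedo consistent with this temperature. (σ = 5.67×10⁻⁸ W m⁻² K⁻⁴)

A ≈ 0.28

From T_eq⁴ = S(1−A)/(4σ): 1−A = 4σT_eq⁴/S.
1−A = 4 × 5.67×10⁻⁸ × (458)⁴ / 1.38×10⁴ = 0.723.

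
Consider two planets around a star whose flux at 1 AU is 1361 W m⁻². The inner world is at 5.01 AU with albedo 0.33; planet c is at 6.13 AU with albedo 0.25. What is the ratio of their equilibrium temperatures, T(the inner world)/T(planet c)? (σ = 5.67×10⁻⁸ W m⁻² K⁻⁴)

T_eq = [S₀(1−A)/(4σd²)]^(1/4), so T ∝ (1−A)^(1/4) / √d.
T₁ = [1361×0.67/(4×5.67×10⁻⁸×5.01²)]^(1/4) = 112.50 K.
T₂ = [1361×0.75/(4×5.67×10⁻⁸×6.13²)]^(1/4) = 104.61 K.

T₁/T₂ ≈ 1.075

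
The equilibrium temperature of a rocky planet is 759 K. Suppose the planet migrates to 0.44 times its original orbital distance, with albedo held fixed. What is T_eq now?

T_eq ∝ L^(1/4) · d^(−1/2).
T′ = 759 / 0.44^(1/2) = 1140 K.

T_eq ≈ 1140 K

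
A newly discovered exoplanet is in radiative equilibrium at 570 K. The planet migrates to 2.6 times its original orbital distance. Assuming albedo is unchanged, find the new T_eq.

T_eq ≈ 353 K

T_eq ∝ L^(1/4) · d^(−1/2).
T′ = 570 / 2.6^(1/2) = 353 K.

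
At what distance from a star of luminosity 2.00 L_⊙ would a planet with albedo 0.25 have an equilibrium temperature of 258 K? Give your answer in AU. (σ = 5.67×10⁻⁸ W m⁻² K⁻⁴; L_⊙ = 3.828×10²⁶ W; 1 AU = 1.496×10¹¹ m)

L = 2.00 × 3.828×10²⁶ = 7.66×10²⁶ W.
From T_eq⁴ = L(1−A)/(16πσd²): d = √[L(1−A)/(16πσT_eq⁴)].
d = √[7.66×10²⁶ × 0.75 / (16π × 5.67×10⁻⁸ × (258)⁴)] = 2.13×10¹¹ m = 1.43 AU.

d ≈ 1.43 AU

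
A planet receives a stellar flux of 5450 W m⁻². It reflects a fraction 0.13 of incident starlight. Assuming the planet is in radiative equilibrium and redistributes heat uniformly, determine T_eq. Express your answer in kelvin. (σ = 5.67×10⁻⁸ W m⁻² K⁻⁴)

Energy balance: absorbed = emitted ⇒ πR²·S(1−A) = 4πR²·σT_eq⁴, so T_eq⁴ = S(1−A)/(4σ).
T_eq = [5450 × 0.87 / (4 × 5.67×10⁻⁸)]^(1/4) = (2.09×10¹⁰)^(1/4) = 380 K.

T_eq ≈ 380 K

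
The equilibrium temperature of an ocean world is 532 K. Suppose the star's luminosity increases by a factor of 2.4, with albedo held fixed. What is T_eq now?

T_eq ∝ L^(1/4) · d^(−1/2).
T′ = 532 × 2.4^(1/4) = 662 K.

T_eq ≈ 662 K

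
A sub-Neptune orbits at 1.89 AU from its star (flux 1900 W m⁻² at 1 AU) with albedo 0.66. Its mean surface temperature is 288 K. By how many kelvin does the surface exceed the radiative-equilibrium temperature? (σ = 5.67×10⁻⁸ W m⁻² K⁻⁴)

ΔT ≈ 120.0 K

S = 1900/1.89² = 531.9 W m⁻².
T_eq = [S(1−A)/(4σ)]^(1/4) = [531.9×0.34/(4×5.67×10⁻⁸)]^(1/4) = 168.0 K.
ΔT = T_surf − T_eq = 288 − 168.0.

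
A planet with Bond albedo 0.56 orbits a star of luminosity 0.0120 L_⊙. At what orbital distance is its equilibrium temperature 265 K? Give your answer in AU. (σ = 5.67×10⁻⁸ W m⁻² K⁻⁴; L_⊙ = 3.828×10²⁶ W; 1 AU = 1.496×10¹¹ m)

L = 0.0120 × 3.828×10²⁶ = 4.59×10²⁴ W.
From T_eq⁴ = L(1−A)/(16πσd²): d = √[L(1−A)/(16πσT_eq⁴)].
d = √[4.59×10²⁴ × 0.44 / (16π × 5.67×10⁻⁸ × (265)⁴)] = 1.20×10¹⁰ m = 0.0802 AU.

d ≈ 0.0802 AU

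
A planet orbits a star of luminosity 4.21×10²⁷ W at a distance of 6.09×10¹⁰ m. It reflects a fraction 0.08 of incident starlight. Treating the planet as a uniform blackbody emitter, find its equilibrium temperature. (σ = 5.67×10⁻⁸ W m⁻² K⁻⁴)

T_eq ≈ 778 K

Flux: S = L/(4πd²) = 4.21×10²⁷/(4π×(6.09×10¹⁰)²) = 9.03×10⁴ W m⁻².
Energy balance: absorbed = emitted ⇒ πR²·S(1−A) = 4πR²·σT_eq⁴, so T_eq⁴ = S(1−A)/(4σ).
T_eq = [9.03×10⁴ × 0.92 / (4 × 5.67×10⁻⁸)]^(1/4) = (3.66×10¹¹)^(1/4) = 778 K.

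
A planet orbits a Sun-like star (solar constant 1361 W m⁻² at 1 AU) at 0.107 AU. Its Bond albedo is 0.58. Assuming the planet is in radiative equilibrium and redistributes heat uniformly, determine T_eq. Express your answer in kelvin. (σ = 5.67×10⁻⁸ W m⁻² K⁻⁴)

T_eq ≈ 685 K

Flux at 0.107 AU: S = 1361/0.107² = 1.19×10⁵ W m⁻².
Energy balance: absorbed = emitted ⇒ πR²·S(1−A) = 4πR²·σT_eq⁴, so T_eq⁴ = S(1−A)/(4σ).
T_eq = [1.19×10⁵ × 0.42 / (4 × 5.67×10⁻⁸)]^(1/4) = (2.20×10¹¹)^(1/4) = 685 K.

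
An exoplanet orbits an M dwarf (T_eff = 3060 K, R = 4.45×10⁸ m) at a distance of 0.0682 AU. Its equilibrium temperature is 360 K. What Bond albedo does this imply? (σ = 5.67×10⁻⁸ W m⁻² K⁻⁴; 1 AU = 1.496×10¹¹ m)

d = 0.0682 AU = 1.02×10¹⁰ m.
L = 4πR_⋆²σT_⋆⁴ = 4π(4.45×10⁸)² × 5.67×10⁻⁸ × (3060)⁴ = 1.24×10²⁵ W.
S = L/(4πd²) = 9460 W m⁻².
From T_eq⁴ = S(1−A)/(4σ): 1−A = 4σT_eq⁴/S.
1−A = 4 × 5.67×10⁻⁸ × (360)⁴ / 9460 = 0.403.

A ≈ 0.60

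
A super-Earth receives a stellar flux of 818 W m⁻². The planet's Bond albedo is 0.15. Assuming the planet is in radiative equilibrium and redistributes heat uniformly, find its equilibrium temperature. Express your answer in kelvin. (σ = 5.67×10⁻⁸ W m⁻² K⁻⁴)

T_eq ≈ 235 K

Energy balance: absorbed = emitted ⇒ πR²·S(1−A) = 4πR²·σT_eq⁴, so T_eq⁴ = S(1−A)/(4σ).
T_eq = [818 × 0.85 / (4 × 5.67×10⁻⁸)]^(1/4) = (3.07×10⁹)^(1/4) = 235 K.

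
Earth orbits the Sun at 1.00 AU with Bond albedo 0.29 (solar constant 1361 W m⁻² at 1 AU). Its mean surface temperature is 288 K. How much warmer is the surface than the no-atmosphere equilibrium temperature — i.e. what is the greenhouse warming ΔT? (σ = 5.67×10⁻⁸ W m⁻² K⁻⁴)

ΔT ≈ 32.5 K

S = 1361/1.00² = 1361 W m⁻².
T_eq = [S(1−A)/(4σ)]^(1/4) = [1361×0.71/(4×5.67×10⁻⁸)]^(1/4) = 255.5 K.
ΔT = T_surf − T_eq = 288 − 255.5.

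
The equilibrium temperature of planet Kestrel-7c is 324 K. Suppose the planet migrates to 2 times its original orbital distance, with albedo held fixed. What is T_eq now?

T_eq ≈ 229 K

T_eq ∝ L^(1/4) · d^(−1/2).
T′ = 324 / 2^(1/2) = 229 K.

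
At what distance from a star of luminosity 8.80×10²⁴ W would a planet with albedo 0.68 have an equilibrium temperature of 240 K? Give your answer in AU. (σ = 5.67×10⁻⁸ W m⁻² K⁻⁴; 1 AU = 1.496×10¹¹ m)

d ≈ 0.115 AU

From T_eq⁴ = L(1−A)/(16πσd²): d = √[L(1−A)/(16πσT_eq⁴)].
d = √[8.80×10²⁴ × 0.32 / (16π × 5.67×10⁻⁸ × (240)⁴)] = 1.73×10¹⁰ m = 0.115 AU.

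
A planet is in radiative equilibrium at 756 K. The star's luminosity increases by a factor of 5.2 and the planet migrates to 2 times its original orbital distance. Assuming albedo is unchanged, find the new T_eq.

T_eq ∝ L^(1/4) · d^(−1/2).
T′ = 756 × 5.2^(1/4) / 2^(1/2) = 807 K.

T_eq ≈ 807 K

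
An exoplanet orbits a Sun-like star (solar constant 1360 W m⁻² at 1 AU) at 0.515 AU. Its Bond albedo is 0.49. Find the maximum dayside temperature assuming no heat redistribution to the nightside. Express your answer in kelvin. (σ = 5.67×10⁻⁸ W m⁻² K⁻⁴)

T_ss ≈ 463 K

Flux at 0.515 AU: S = 1360/0.515² = 5130 W m⁻².
With no redistribution each surface element balances locally: S(1−A) = σT⁴.
T = [5130 × 0.51 / 5.67×10⁻⁸]^(1/4) = (4.61×10¹⁰)^(1/4) = 463 K.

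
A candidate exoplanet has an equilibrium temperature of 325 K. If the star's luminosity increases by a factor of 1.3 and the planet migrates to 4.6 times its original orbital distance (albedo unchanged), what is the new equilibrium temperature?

T_eq ∝ L^(1/4) · d^(−1/2).
T′ = 325 × 1.3^(1/4) / 4.6^(1/2) = 162 K.

T_eq ≈ 162 K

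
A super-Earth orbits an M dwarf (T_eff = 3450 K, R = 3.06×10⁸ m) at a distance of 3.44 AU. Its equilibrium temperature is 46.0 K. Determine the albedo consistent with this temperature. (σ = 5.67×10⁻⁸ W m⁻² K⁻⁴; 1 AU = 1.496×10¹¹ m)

d = 3.44 AU = 5.15×10¹¹ m.
L = 4πR_⋆²σT_⋆⁴ = 4π(3.06×10⁸)² × 5.67×10⁻⁸ × (3450)⁴ = 9.45×10²⁴ W.
S = L/(4πd²) = 2.84 W m⁻².
From T_eq⁴ = S(1−A)/(4σ): 1−A = 4σT_eq⁴/S.
1−A = 4 × 5.67×10⁻⁸ × (46.0)⁴ / 2.84 = 0.358.

A ≈ 0.64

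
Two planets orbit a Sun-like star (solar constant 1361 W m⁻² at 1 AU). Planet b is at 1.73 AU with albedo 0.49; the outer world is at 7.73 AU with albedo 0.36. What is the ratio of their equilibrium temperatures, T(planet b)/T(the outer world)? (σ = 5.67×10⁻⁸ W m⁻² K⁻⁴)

T_eq = [S₀(1−A)/(4σd²)]^(1/4), so T ∝ (1−A)^(1/4) / √d.
T₁ = [1361×0.51/(4×5.67×10⁻⁸×1.73²)]^(1/4) = 178.82 K.
T₂ = [1361×0.64/(4×5.67×10⁻⁸×7.73²)]^(1/4) = 89.54 K.

T₁/T₂ ≈ 1.997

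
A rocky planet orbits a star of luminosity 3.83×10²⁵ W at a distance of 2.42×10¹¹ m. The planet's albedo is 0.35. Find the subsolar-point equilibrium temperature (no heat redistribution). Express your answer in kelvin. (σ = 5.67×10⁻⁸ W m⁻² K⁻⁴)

T_ss ≈ 156 K

Flux: S = L/(4πd²) = 3.83×10²⁵/(4π×(2.42×10¹¹)²) = 52.0 W m⁻².
At the subsolar point the surface absorbs S(1−A) and emits σT⁴ per unit area — no factor of 4, since only the local patch is in balance.
T = [52.0 × 0.65 / 5.67×10⁻⁸]^(1/4) = (5.97×10⁸)^(1/4) = 156 K.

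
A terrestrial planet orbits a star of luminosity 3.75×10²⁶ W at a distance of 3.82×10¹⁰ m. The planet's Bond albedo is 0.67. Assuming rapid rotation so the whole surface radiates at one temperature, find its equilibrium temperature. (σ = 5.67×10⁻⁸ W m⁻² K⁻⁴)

Flux: S = L/(4πd²) = 3.75×10²⁶/(4π×(3.82×10¹⁰)²) = 2.05×10⁴ W m⁻².
Energy balance: absorbed = emitted ⇒ πR²·S(1−A) = 4πR²·σT_eq⁴, so T_eq⁴ = S(1−A)/(4σ).
T_eq = [2.05×10⁴ × 0.33 / (4 × 5.67×10⁻⁸)]^(1/4) = (2.98×10¹⁰)^(1/4) = 415 K.

T_eq ≈ 415 K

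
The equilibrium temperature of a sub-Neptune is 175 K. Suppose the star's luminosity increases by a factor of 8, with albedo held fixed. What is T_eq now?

T_eq ∝ L^(1/4) · d^(−1/2).
T′ = 175 × 8^(1/4) = 294 K.

T_eq ≈ 294 K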